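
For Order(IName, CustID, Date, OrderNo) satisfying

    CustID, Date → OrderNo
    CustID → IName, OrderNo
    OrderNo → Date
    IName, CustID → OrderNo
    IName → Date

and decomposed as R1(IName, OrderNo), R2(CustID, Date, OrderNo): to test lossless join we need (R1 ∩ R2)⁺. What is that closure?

Date, OrderNo

R1 ∩ R2 = {OrderNo}.
OrderNo → Date applies, adding Date
Closure: {Date, OrderNo}.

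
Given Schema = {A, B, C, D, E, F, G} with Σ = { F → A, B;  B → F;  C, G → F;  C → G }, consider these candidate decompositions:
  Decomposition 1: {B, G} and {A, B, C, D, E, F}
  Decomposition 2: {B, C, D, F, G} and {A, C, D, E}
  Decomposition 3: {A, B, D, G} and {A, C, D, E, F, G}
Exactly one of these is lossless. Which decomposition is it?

Decomposition 2

Decomposition 1: common = {B}, closure = {A, B, F} → lossy.
Decomposition 2: common = {C, D}, closure = {A, B, C, D, F, G} → lossless.
Decomposition 3: common = {A, D, G}, closure = {A, D, G} → lossy.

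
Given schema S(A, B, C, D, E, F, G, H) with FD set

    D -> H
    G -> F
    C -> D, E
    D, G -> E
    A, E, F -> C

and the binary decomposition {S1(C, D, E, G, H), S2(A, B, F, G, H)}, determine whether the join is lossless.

Common attributes: S1 ∩ S2 = {G, H}.
Closure of {G, H}: G → F applies, adding F. So (G, H)⁺ = {F, G, H}.
The closure contains neither all of S1 = {C, D, E, G, H} nor all of S2 = {A, B, F, G, H}, so the common attributes are not a superkey of either fragment. The join is lossy.

No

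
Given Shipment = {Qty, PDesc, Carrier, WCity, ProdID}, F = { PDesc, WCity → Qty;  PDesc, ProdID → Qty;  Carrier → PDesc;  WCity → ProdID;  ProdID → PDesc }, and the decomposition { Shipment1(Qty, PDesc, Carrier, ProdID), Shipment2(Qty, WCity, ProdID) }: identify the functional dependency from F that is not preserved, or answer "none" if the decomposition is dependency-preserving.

none

PDesc, WCity → Qty: restricted closure across fragments reaches Qty.
PDesc, ProdID → Qty lies within Shipment1.
Carrier → PDesc lies within Shipment1.
WCity → ProdID lies within Shipment2.
ProdID → PDesc lies within Shipment1.
Every dependency is enforceable on the fragments, so the decomposition is dependency-preserving.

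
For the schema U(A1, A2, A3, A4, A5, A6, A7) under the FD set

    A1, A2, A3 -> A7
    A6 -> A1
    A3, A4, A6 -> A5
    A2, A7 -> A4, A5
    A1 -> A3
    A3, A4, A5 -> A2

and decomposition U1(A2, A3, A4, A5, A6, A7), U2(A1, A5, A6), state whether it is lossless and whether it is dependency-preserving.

Lossless test: (A5, A6)⁺ = {A1, A3, A5, A6}, which contains all of one fragment — lossless.
Dependency preservation: the restricted closure of {A1, A2, A3} across the fragments never reaches {A7}, so A1, A2, A3 → A7 cannot be enforced without a join — not preserved.

lossless but not dependency-preserving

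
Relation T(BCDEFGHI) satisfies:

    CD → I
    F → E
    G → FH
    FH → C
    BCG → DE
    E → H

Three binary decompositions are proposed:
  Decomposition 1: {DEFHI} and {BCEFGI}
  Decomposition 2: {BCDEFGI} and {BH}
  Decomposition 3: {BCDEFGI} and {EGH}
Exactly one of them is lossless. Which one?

Decomposition 3

Decomposition 1: common = {EFI}, closure = {CEFHI} → lossy.
Decomposition 2: common = {B}, closure = {B} → lossy.
Decomposition 3: common = {EG}, closure = {CEFGH} → lossless.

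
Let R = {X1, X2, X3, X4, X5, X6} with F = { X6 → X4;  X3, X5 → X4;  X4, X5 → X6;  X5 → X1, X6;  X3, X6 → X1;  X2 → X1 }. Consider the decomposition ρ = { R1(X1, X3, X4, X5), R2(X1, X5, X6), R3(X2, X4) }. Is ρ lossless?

Chase test. Columns are X1, X2, X3, X4, X5, X6; row i has aⱼ where attribute j ∈ Ri, else bᵢⱼ.
Initial tableau (one row per fragment):
  row 1: a1 b12 a3 a4 a5 b16
  row 2: a1 b22 b23 b24 a5 a6
  row 3: b31 a2 b33 a4 b35 b36
Rows 1 and 2 agree on X5; apply X5→X1, X6 and equate their X1, X6 entries.
Rows 1 and 2 agree on X6; apply X6→X4 and equate their X4 entries.
No row becomes fully distinguished — the join is lossy.

No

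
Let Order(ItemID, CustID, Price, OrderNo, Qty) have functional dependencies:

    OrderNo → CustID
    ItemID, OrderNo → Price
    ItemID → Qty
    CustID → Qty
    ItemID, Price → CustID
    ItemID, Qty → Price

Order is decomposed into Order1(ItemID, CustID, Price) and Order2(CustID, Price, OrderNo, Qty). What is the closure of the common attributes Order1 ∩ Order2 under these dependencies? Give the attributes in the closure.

Order1 ∩ Order2 = {CustID, Price}.
CustID → Qty applies, adding Qty
Closure: {CustID, Price, Qty}.

CustID, Price, Qty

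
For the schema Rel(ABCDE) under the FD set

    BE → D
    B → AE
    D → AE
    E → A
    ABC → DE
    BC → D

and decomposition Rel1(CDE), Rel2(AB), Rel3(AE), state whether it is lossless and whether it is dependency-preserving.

Lossless test (chase): Rows 1 and 3 agree on E; apply E→A and equate their A entries. No row becomes fully distinguished — the join is lossy.
Dependency preservation: the restricted closure of {BE} across the fragments never reaches {D}, so BE → D cannot be enforced without a join — not preserved.

lossy and not dependency-preserving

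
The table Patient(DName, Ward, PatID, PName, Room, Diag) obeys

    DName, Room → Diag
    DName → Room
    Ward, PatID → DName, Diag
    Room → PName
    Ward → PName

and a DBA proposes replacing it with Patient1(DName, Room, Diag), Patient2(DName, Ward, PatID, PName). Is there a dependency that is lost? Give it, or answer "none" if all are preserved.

Check Room → PName: no single fragment contains all of {PName, Room}, and the restricted closure of {Room} across the fragments never reaches {PName}.
DName, Room → Diag is preserved.
DName → Room is preserved.
Ward, PatID → DName, Diag is preserved.
Ward → PName is preserved.

Room → PName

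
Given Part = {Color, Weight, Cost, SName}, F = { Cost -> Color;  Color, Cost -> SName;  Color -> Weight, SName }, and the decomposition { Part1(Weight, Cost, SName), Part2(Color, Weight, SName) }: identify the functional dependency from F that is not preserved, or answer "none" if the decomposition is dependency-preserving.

Check Cost → Color: no single fragment contains all of {Color, Cost}, and the restricted closure of {Cost} across the fragments never reaches {Color}.
Color, Cost → SName is preserved.
Color → Weight, SName is preserved.

Cost -> Color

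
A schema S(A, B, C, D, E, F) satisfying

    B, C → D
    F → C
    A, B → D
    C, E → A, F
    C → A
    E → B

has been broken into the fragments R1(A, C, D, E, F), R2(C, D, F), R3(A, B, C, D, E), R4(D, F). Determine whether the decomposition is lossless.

Yes

Chase test. Columns are A, B, C, D, E, F; row i has aⱼ where attribute j ∈ Ri, else bᵢⱼ.
Initial tableau (one row per fragment):
  row 1: a1 b12 a3 a4 a5 a6
  row 2: b21 b22 a3 a4 b25 a6
  row 3: a1 a2 a3 a4 a5 b36
  row 4: b41 b42 b43 a4 b45 a6
Rows 1 and 4 agree on F; apply F→C and equate their C entries.
Rows 1 and 3 agree on C, E; apply C, E→A, F and equate their A, F entries.
Rows 1 and 2 agree on C; apply C→A and equate their A entries.
Rows 1 and 4 agree on C; apply C→A and equate their A entries.
Rows 1 and 3 agree on E; apply E→B and equate their B entries.
Row 1 is now all distinguished symbols — the join is lossless.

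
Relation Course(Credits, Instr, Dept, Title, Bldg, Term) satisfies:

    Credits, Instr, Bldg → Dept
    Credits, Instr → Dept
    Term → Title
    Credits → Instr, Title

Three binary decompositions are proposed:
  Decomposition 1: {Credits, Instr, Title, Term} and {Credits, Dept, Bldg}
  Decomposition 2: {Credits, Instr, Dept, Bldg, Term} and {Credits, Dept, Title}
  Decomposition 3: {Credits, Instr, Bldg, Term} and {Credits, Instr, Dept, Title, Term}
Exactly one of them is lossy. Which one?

Decomposition 1: common = {Credits}, closure = {Credits, Instr, Dept, Title} → lossy.
Decomposition 2: common = {Credits, Dept}, closure = {Credits, Instr, Dept, Title} → lossless.
Decomposition 3: common = {Credits, Instr, Term}, closure = {Credits, Instr, Dept, Title, Term} → lossless.

Decomposition 1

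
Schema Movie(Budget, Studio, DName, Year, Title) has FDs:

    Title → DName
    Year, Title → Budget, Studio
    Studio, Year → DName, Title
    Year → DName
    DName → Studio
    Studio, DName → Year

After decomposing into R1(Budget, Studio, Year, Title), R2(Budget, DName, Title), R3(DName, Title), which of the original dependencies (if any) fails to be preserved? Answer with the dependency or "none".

none

Title → DName lies within R2.
Year, Title → Budget, Studio lies within R1.
Studio, Year → DName, Title: restricted closure across fragments reaches DName, Title.
Year → DName: restricted closure across fragments reaches DName.
DName → Studio: restricted closure across fragments reaches Studio.
Studio, DName → Year: restricted closure across fragments reaches Year.
Every dependency is enforceable on the fragments, so the decomposition is dependency-preserving.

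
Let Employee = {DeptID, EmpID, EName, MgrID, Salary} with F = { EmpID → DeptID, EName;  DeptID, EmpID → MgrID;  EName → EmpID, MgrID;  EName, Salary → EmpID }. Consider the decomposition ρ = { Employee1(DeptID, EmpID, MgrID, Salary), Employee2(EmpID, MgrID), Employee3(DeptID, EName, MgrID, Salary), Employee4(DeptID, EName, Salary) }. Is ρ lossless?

Chase test. Columns are DeptID, EmpID, EName, MgrID, Salary; row i has aⱼ where attribute j ∈ Employeei, else bᵢⱼ.
Initial tableau (one row per fragment):
  row 1: a1 a2 b13 a4 a5
  row 2: b21 a2 b23 a4 b25
  row 3: a1 b32 a3 a4 a5
  row 4: a1 b42 a3 b44 a5
Rows 1 and 2 agree on EmpID; apply EmpID→DeptID, EName and equate their DeptID, EName entries.
Rows 3 and 4 agree on EName; apply EName→EmpID, MgrID and equate their EmpID, MgrID entries.
No row becomes fully distinguished — the join is lossy.

No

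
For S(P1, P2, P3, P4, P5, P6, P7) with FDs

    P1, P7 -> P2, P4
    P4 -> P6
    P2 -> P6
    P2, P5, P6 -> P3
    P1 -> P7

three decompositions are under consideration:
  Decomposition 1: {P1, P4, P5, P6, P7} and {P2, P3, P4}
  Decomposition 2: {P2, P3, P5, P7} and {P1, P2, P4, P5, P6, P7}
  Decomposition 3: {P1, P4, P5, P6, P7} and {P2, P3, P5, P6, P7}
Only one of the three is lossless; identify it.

Decomposition 1: common = {P4}, closure = {P4, P6} → lossy.
Decomposition 2: common = {P2, P5, P7}, closure = {P2, P3, P5, P6, P7} → lossless.
Decomposition 3: common = {P5, P6, P7}, closure = {P5, P6, P7} → lossy.

Decomposition 2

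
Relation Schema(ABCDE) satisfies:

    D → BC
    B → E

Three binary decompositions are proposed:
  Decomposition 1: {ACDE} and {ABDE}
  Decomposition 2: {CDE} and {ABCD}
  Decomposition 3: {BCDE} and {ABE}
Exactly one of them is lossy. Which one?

Decomposition 3

Decomposition 1: common = {ADE}, closure = {ABCDE} → lossless.
Decomposition 2: common = {CD}, closure = {BCDE} → lossless.
Decomposition 3: common = {BE}, closure = {BE} → lossy.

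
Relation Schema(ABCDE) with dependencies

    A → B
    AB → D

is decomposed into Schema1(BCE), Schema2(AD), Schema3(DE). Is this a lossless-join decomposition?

Chase test. Columns are ABCDE; row i has aⱼ where attribute j ∈ Schemai, else bᵢⱼ.
Initial tableau (one row per fragment):
  row 1: b11 a2 a3 b14 a5
  row 2: a1 b22 b23 a4 b25
  row 3: b31 b32 b33 a4 a5
No row becomes fully distinguished — the join is lossy.

No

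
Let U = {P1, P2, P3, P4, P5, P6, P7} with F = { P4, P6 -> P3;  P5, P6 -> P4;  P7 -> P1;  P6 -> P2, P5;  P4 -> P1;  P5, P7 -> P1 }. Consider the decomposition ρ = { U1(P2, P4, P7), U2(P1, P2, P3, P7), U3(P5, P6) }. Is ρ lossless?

Chase test. Columns are P1, P2, P3, P4, P5, P6, P7; row i has aⱼ where attribute j ∈ Ui, else bᵢⱼ.
Initial tableau (one row per fragment):
  row 1: b11 a2 b13 a4 b15 b16 a7
  row 2: a1 a2 a3 b24 b25 b26 a7
  row 3: b31 b32 b33 b34 a5 a6 b37
Rows 1 and 2 agree on P7; apply P7→P1 and equate their P1 entries.
No row becomes fully distinguished — the join is lossy.

No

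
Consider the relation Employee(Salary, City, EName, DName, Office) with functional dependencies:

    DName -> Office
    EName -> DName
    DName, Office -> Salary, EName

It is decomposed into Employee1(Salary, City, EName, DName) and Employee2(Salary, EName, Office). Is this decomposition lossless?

Common attributes: Employee1 ∩ Employee2 = {Salary, EName}.
Closure of {Salary, EName}: EName → DName applies, adding DName; DName → Office applies, adding Office. So (Salary, EName)⁺ = {Salary, EName, DName, Office}.
This closure contains every attribute of Employee2, so Employee1 ∩ Employee2 → Employee2. The join is lossless.

Yes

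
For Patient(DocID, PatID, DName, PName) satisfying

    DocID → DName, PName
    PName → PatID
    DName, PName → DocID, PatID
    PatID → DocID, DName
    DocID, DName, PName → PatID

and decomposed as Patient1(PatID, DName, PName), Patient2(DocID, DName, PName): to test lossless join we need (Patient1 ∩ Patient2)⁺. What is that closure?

DocID, PatID, DName, PName

Patient1 ∩ Patient2 = {DName, PName}.
PName → PatID applies, adding PatID
DName, PName → DocID, PatID applies, adding DocID
Closure: {DocID, PatID, DName, PName}.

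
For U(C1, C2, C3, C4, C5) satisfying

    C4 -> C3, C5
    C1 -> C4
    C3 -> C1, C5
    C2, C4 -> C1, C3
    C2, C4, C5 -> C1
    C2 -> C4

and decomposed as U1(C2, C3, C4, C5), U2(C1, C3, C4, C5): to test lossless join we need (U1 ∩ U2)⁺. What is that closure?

C1, C3, C4, C5

U1 ∩ U2 = {C3, C4, C5}.
C3 → C1, C5 applies, adding C1
Closure: {C1, C3, C4, C5}.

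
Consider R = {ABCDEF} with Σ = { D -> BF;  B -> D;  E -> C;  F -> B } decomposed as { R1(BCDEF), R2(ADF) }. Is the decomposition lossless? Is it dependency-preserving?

Lossless test: (DF)⁺ = {BDF}, which is a superkey of neither fragment — lossy.
Dependency preservation: every FD's attributes lie within a single fragment, so each can be enforced locally — preserved.

lossy but dependency-preserving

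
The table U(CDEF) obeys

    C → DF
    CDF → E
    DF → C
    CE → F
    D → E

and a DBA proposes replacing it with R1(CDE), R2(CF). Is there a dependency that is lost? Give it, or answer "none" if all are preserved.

DF → C

Check DF → C: no single fragment contains all of {CDF}, and the restricted closure of {DF} across the fragments never reaches {C}.
C → DF is preserved.
CDF → E is preserved.
CE → F is preserved.
D → E is preserved.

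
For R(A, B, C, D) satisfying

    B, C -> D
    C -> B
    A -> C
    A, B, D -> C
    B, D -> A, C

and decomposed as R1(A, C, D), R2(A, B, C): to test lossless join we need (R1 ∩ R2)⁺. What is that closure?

R1 ∩ R2 = {A, C}.
C → B applies, adding B
B, C → D applies, adding D
Closure: {A, B, C, D}.

A, B, C, D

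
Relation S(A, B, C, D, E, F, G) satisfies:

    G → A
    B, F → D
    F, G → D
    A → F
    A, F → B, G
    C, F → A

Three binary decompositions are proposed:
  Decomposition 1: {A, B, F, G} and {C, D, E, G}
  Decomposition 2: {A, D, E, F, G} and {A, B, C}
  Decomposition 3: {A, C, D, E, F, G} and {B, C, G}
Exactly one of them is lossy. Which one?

Decomposition 1: common = {G}, closure = {A, B, D, F, G} → lossless.
Decomposition 2: common = {A}, closure = {A, B, D, F, G} → lossy.
Decomposition 3: common = {C, G}, closure = {A, B, C, D, F, G} → lossless.

Decomposition 2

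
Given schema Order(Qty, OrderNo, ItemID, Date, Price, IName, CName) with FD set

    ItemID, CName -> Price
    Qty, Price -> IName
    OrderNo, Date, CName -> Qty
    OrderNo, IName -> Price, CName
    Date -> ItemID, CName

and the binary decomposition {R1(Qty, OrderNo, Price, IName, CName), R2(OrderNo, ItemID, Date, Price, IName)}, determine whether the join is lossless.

Common attributes: R1 ∩ R2 = {OrderNo, Price, IName}.
Closure of {OrderNo, Price, IName}: OrderNo, IName → Price, CName applies, adding CName. So (OrderNo, Price, IName)⁺ = {OrderNo, Price, IName, CName}.
The closure contains neither all of R1 = {Qty, OrderNo, Price, IName, CName} nor all of R2 = {OrderNo, ItemID, Date, Price, IName}, so the common attributes are not a superkey of either fragment. The join is lossy.

No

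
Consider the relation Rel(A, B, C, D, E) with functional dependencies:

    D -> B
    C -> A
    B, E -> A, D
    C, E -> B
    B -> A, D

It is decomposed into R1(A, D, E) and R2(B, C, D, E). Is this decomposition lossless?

Yes

Common attributes: R1 ∩ R2 = {D, E}.
Closure of {D, E}: D → B applies, adding B; B, E → A, D applies, adding A. So (D, E)⁺ = {A, B, D, E}.
This closure contains every attribute of R1, so R1 ∩ R2 → R1. The join is lossless.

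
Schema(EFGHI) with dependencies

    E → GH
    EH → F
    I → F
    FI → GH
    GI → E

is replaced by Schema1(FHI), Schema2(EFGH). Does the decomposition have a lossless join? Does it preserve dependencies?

lossy and not dependency-preserving

Lossless test: (FH)⁺ = {FH}, which is a superkey of neither fragment — lossy.
Dependency preservation: the restricted closure of {FI} across the fragments never reaches {GH}, so FI → GH cannot be enforced without a join — not preserved.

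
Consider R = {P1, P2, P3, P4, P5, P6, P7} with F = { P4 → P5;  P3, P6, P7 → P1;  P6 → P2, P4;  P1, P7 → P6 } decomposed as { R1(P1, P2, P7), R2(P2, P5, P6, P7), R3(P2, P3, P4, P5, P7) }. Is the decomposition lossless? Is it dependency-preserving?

lossy and not dependency-preserving

Lossless test (chase): applying each FD to every pair of rows produces no changes in the tableau, so no row becomes fully distinguished — the join is lossy.
Dependency preservation: the restricted closure of {P3, P6, P7} across the fragments never reaches {P1}, so P3, P6, P7 → P1 cannot be enforced without a join — not preserved.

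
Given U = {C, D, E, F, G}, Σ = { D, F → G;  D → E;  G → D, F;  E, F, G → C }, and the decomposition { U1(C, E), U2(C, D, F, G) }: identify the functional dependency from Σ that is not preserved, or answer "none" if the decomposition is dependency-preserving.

Check D → E: no single fragment contains all of {D, E}, and the restricted closure of {D} across the fragments never reaches {E}.
D, F → G is preserved.
G → D, F is preserved.
E, F, G → C is preserved.

D → E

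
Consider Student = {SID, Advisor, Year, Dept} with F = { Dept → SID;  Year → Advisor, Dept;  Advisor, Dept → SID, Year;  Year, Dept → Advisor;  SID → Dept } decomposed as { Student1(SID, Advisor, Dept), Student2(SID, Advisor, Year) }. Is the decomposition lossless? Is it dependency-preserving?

lossless and dependency-preserving

Lossless test: (SID, Advisor)⁺ = {SID, Advisor, Year, Dept}, which contains all of one fragment — lossless.
Dependency preservation: Year → Advisor, Dept; Advisor, Dept → SID, Year; Year, Dept → Advisor are not contained in any single fragment, but the restricted closure of each left-hand side across the fragments still reaches the right-hand side; the remaining FDs each lie inside some fragment. All dependencies are preserved.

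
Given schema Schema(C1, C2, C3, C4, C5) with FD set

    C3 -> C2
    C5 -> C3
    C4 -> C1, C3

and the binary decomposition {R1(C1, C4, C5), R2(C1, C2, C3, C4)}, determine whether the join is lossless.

Common attributes: R1 ∩ R2 = {C1, C4}.
Closure of {C1, C4}: C4 → C1, C3 applies, adding C3; C3 → C2 applies, adding C2. So (C1, C4)⁺ = {C1, C2, C3, C4}.
This closure contains every attribute of R2, so R1 ∩ R2 → R2. The join is lossless.

Yes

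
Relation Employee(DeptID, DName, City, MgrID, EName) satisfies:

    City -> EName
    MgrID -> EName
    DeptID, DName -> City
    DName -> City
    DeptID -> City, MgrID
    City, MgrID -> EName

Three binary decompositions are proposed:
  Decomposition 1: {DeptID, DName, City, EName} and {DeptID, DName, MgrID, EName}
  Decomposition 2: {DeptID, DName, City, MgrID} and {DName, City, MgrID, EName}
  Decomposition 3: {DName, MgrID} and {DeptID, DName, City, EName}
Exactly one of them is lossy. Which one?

Decomposition 1: common = {DeptID, DName, EName}, closure = {DeptID, DName, City, MgrID, EName} → lossless.
Decomposition 2: common = {DName, City, MgrID}, closure = {DName, City, MgrID, EName} → lossless.
Decomposition 3: common = {DName}, closure = {DName, City, EName} → lossy.

Decomposition 3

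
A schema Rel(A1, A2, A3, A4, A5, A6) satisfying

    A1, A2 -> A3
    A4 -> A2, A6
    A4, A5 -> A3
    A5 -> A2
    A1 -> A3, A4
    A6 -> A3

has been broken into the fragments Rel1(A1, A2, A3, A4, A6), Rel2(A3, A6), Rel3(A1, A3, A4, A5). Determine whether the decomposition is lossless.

Yes

Chase test. Columns are A1, A2, A3, A4, A5, A6; row i has aⱼ where attribute j ∈ Reli, else bᵢⱼ.
Initial tableau (one row per fragment):
  row 1: a1 a2 a3 a4 b15 a6
  row 2: b21 b22 a3 b24 b25 a6
  row 3: a1 b32 a3 a4 a5 b36
Rows 1 and 3 agree on A4; apply A4→A2, A6 and equate their A2, A6 entries.
Row 3 is now all distinguished symbols — the join is lossless.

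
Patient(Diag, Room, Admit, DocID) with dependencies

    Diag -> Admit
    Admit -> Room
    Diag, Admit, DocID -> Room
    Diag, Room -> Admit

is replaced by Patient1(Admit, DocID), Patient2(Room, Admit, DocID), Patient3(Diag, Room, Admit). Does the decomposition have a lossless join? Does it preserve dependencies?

lossy but dependency-preserving

Lossless test (chase): Rows 1 and 2 agree on Admit; apply Admit→Room and equate their Room entries. No row becomes fully distinguished — the join is lossy.
Dependency preservation: Diag, Admit, DocID → Room is not contained in any single fragment, but the restricted closure of its left-hand side across the fragments still reaches the right-hand side; the remaining FDs each lie inside some fragment. All dependencies are preserved.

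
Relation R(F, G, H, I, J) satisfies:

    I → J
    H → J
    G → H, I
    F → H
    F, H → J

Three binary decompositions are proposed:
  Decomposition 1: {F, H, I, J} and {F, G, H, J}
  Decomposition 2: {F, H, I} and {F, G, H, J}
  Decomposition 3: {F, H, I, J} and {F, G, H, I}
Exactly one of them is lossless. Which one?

Decomposition 1: common = {F, H, J}, closure = {F, H, J} → lossy.
Decomposition 2: common = {F, H}, closure = {F, H, J} → lossy.
Decomposition 3: common = {F, H, I}, closure = {F, H, I, J} → lossless.

Decomposition 3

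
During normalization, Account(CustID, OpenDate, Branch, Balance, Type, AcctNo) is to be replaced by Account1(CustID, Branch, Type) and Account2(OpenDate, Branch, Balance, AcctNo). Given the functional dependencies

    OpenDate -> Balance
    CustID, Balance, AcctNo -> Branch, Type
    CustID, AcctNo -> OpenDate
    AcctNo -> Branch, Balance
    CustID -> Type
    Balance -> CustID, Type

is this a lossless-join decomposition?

No

Common attributes: Account1 ∩ Account2 = {Branch}.
No dependency enlarges {Branch}, so (Branch)⁺ = {Branch}.
The closure contains neither all of Account1 = {CustID, Branch, Type} nor all of Account2 = {OpenDate, Branch, Balance, AcctNo}, so the common attributes are not a superkey of either fragment. The join is lossy.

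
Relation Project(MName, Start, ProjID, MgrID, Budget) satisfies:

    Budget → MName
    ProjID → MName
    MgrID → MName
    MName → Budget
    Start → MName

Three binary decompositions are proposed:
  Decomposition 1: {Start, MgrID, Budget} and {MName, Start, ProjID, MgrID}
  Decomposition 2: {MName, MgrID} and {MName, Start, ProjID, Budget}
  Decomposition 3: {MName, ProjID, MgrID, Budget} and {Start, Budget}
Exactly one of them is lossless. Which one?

Decomposition 1: common = {Start, MgrID}, closure = {MName, Start, MgrID, Budget} → lossless.
Decomposition 2: common = {MName}, closure = {MName, Budget} → lossy.
Decomposition 3: common = {Budget}, closure = {MName, Budget} → lossy.

Decomposition 1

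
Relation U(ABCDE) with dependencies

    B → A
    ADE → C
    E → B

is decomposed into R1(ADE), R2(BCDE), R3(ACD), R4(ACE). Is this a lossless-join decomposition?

Chase test. Columns are ABCDE; row i has aⱼ where attribute j ∈ Ri, else bᵢⱼ.
Initial tableau (one row per fragment):
  row 1: a1 b12 b13 a4 a5
  row 2: b21 a2 a3 a4 a5
  row 3: a1 b32 a3 a4 b35
  row 4: a1 b42 a3 b44 a5
Rows 1 and 2 agree on E; apply E→B and equate their B entries.
Rows 1 and 4 agree on E; apply E→B and equate their B entries.
Rows 1 and 2 agree on B; apply B→A and equate their A entries.
Rows 1 and 2 agree on ADE; apply ADE→C and equate their C entries.
Row 1 is now all distinguished symbols — the join is lossless.

Yes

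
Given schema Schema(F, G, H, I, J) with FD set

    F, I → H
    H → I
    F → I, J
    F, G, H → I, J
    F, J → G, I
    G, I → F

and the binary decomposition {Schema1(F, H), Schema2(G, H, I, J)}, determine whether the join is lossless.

No

Common attributes: Schema1 ∩ Schema2 = {H}.
Closure of {H}: H → I applies, adding I. So (H)⁺ = {H, I}.
The closure contains neither all of Schema1 = {F, H} nor all of Schema2 = {G, H, I, J}, so the common attributes are not a superkey of either fragment. The join is lossy.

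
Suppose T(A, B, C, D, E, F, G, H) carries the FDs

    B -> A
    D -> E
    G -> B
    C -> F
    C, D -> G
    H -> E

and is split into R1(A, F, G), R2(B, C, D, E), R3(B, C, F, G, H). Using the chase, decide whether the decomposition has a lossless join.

No

Chase test. Columns are A, B, C, D, E, F, G, H; row i has aⱼ where attribute j ∈ Ri, else bᵢⱼ.
Initial tableau (one row per fragment):
  row 1: a1 b12 b13 b14 b15 a6 a7 b18
  row 2: b21 a2 a3 a4 a5 b26 b27 b28
  row 3: b31 a2 a3 b34 b35 a6 a7 a8
Rows 2 and 3 agree on B; apply B→A and equate their A entries.
Rows 1 and 3 agree on G; apply G→B and equate their B entries.
Rows 2 and 3 agree on C; apply C→F and equate their F entries.
Rows 1 and 2 agree on B; apply B→A and equate their A entries.
No row becomes fully distinguished — the join is lossy.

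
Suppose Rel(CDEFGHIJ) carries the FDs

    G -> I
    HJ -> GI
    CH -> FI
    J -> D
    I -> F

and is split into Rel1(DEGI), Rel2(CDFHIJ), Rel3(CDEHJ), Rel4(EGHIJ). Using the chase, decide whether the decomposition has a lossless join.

Yes

Chase test. Columns are CDEFGHIJ; row i has aⱼ where attribute j ∈ Reli, else bᵢⱼ.
Initial tableau (one row per fragment):
  row 1: b11 a2 a3 b14 a5 b16 a7 b18
  row 2: a1 a2 b23 a4 b25 a6 a7 a8
  row 3: a1 a2 a3 b34 b35 a6 b37 a8
  row 4: b41 b42 a3 b44 a5 a6 a7 a8
Rows 2 and 3 agree on HJ; apply HJ→GI and equate their GI entries.
Rows 2 and 4 agree on HJ; apply HJ→GI and equate their GI entries.
Rows 2 and 3 agree on CH; apply CH→FI and equate their FI entries.
Rows 2 and 4 agree on J; apply J→D and equate their D entries.
Rows 1 and 2 agree on I; apply I→F and equate their F entries.
Rows 1 and 4 agree on I; apply I→F and equate their F entries.
Row 3 is now all distinguished symbols — the join is lossless.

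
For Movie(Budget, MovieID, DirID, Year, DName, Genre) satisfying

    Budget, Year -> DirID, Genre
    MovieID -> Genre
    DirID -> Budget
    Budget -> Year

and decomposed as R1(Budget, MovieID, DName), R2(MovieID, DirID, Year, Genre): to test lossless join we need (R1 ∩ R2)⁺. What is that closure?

MovieID, Genre

R1 ∩ R2 = {MovieID}.
MovieID → Genre applies, adding Genre
Closure: {MovieID, Genre}.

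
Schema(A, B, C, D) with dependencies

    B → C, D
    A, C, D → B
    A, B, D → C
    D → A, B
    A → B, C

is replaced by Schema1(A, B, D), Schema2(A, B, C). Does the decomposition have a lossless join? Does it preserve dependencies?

Lossless test: (A, B)⁺ = {A, B, C, D}, which contains all of one fragment — lossless.
Dependency preservation: B → C, D; A, C, D → B; A, B, D → C are not contained in any single fragment, but the restricted closure of each left-hand side across the fragments still reaches the right-hand side; the remaining FDs each lie inside some fragment. All dependencies are preserved.

lossless and dependency-preserving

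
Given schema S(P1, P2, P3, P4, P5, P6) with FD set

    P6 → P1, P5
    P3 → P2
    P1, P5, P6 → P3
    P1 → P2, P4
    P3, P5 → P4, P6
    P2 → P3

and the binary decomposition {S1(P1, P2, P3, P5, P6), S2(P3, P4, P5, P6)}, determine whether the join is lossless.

Yes

Common attributes: S1 ∩ S2 = {P3, P5, P6}.
Closure of {P3, P5, P6}: P6 → P1, P5 applies, adding P1; P3 → P2 applies, adding P2; P1 → P2, P4 applies, adding P4. So (P3, P5, P6)⁺ = {P1, P2, P3, P4, P5, P6}.
This closure contains every attribute of S1, so S1 ∩ S2 → S1. The join is lossless.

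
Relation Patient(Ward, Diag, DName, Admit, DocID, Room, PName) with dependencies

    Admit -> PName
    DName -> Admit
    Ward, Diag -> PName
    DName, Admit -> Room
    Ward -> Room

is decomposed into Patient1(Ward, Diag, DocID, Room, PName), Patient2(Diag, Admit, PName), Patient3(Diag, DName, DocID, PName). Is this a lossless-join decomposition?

Chase test. Columns are Ward, Diag, DName, Admit, DocID, Room, PName; row i has aⱼ where attribute j ∈ Patienti, else bᵢⱼ.
Initial tableau (one row per fragment):
  row 1: a1 a2 b13 b14 a5 a6 a7
  row 2: b21 a2 b23 a4 b25 b26 a7
  row 3: b31 a2 a3 b34 a5 b36 a7
No row becomes fully distinguished — the join is lossy.

No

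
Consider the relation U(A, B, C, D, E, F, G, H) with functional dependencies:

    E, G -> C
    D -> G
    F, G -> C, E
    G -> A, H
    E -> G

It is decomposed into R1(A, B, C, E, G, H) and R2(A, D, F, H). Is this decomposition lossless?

Common attributes: R1 ∩ R2 = {A, H}.
No dependency enlarges {A, H}, so (A, H)⁺ = {A, H}.
The closure contains neither all of R1 = {A, B, C, E, G, H} nor all of R2 = {A, D, F, H}, so the common attributes are not a superkey of either fragment. The join is lossy.

No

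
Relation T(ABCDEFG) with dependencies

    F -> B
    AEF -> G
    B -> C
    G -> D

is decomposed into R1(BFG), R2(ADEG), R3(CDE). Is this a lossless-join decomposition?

No

Chase test. Columns are ABCDEFG; row i has aⱼ where attribute j ∈ Ri, else bᵢⱼ.
Initial tableau (one row per fragment):
  row 1: b11 a2 b13 b14 b15 a6 a7
  row 2: a1 b22 b23 a4 a5 b26 a7
  row 3: b31 b32 a3 a4 a5 b36 b37
Rows 1 and 2 agree on G; apply G→D and equate their D entries.
No row becomes fully distinguished — the join is lossy.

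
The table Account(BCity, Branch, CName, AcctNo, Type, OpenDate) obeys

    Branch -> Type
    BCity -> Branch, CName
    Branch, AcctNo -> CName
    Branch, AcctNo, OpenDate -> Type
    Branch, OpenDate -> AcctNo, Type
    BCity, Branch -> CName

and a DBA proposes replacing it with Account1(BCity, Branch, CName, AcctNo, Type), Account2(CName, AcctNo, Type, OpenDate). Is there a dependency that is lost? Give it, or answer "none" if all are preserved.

Check Branch, OpenDate → AcctNo, Type: no single fragment contains all of {Branch, AcctNo, Type, OpenDate}, and the restricted closure of {Branch, OpenDate} across the fragments never reaches {AcctNo, Type}.
Branch → Type is preserved.
BCity → Branch, CName is preserved.
Branch, AcctNo → CName is preserved.
Branch, AcctNo, OpenDate → Type is preserved.
BCity, Branch → CName is preserved.

Branch, OpenDate -> AcctNo, Type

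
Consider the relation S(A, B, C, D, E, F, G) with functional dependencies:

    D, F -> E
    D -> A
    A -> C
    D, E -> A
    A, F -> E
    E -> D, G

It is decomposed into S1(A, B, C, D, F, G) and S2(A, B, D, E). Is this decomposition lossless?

No

Common attributes: S1 ∩ S2 = {A, B, D}.
Closure of {A, B, D}: A → C applies, adding C. So (A, B, D)⁺ = {A, B, C, D}.
The closure contains neither all of S1 = {A, B, C, D, F, G} nor all of S2 = {A, B, D, E}, so the common attributes are not a superkey of either fragment. The join is lossy.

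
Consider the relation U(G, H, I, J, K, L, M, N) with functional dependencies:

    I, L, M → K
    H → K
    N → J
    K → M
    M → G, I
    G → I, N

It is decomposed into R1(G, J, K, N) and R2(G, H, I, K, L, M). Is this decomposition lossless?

Yes

Common attributes: R1 ∩ R2 = {G, K}.
Closure of {G, K}: K → M applies, adding M; M → G, I applies, adding I; G → I, N applies, adding N; N → J applies, adding J. So (G, K)⁺ = {G, I, J, K, M, N}.
This closure contains every attribute of R1, so R1 ∩ R2 → R1. The join is lossless.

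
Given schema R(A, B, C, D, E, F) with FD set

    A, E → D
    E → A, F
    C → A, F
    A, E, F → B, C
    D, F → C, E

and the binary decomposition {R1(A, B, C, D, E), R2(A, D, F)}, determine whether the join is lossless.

Common attributes: R1 ∩ R2 = {A, D}.
No dependency enlarges {A, D}, so (A, D)⁺ = {A, D}.
The closure contains neither all of R1 = {A, B, C, D, E} nor all of R2 = {A, D, F}, so the common attributes are not a superkey of either fragment. The join is lossy.

No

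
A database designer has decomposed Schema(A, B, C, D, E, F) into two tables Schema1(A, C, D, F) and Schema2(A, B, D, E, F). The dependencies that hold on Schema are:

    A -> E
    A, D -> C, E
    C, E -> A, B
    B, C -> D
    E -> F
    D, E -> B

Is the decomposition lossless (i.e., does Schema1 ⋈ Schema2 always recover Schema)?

Yes

Common attributes: Schema1 ∩ Schema2 = {A, D, F}.
Closure of {A, D, F}: A → E applies, adding E; A, D → C, E applies, adding C; C, E → A, B applies, adding B. So (A, D, F)⁺ = {A, B, C, D, E, F}.
This closure contains every attribute of Schema1, so Schema1 ∩ Schema2 → Schema1. The join is lossless.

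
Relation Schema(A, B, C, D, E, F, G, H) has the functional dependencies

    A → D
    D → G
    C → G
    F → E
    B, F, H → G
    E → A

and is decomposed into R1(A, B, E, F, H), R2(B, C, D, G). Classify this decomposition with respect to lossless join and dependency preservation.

lossy and not dependency-preserving

Lossless test: (B)⁺ = {B}, which is a superkey of neither fragment — lossy.
Dependency preservation: the restricted closure of {A} across the fragments never reaches {D}, so A → D cannot be enforced without a join — not preserved.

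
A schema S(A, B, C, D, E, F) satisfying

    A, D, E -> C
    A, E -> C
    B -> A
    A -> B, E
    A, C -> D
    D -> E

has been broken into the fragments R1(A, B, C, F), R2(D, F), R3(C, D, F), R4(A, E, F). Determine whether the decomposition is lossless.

No

Chase test. Columns are A, B, C, D, E, F; row i has aⱼ where attribute j ∈ Ri, else bᵢⱼ.
Initial tableau (one row per fragment):
  row 1: a1 a2 a3 b14 b15 a6
  row 2: b21 b22 b23 a4 b25 a6
  row 3: b31 b32 a3 a4 b35 a6
  row 4: a1 b42 b43 b44 a5 a6
Rows 1 and 4 agree on A; apply A→B, E and equate their B, E entries.
Rows 2 and 3 agree on D; apply D→E and equate their E entries.
Rows 1 and 4 agree on A, E; apply A, E→C and equate their C entries.
Rows 1 and 4 agree on A, C; apply A, C→D and equate their D entries.
No row becomes fully distinguished — the join is lossy.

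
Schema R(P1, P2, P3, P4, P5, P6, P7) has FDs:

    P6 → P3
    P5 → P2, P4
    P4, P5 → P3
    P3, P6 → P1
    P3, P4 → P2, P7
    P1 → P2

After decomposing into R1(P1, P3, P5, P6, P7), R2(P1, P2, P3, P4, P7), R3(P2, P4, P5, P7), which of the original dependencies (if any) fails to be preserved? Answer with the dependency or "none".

none

P6 → P3 lies within R1.
P5 → P2, P4 lies within R3.
P4, P5 → P3: restricted closure across fragments reaches P3.
P3, P6 → P1 lies within R1.
P3, P4 → P2, P7 lies within R2.
P1 → P2 lies within R2.
Every dependency is enforceable on the fragments, so the decomposition is dependency-preserving.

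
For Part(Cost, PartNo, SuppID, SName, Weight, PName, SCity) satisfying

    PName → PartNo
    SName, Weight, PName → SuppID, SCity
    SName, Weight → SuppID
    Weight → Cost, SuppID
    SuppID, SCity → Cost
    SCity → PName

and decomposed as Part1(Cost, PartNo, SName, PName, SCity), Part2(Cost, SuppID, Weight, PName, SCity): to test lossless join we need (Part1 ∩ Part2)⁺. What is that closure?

Part1 ∩ Part2 = {Cost, PName, SCity}.
PName → PartNo applies, adding PartNo
Closure: {Cost, PartNo, PName, SCity}.

Cost, PartNo, PName, SCity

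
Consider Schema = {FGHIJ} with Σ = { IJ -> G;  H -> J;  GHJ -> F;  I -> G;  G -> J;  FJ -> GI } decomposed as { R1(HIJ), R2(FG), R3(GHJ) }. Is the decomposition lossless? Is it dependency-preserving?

Lossless test (chase): Rows 2 and 3 agree on G; apply G→J and equate their J entries. No row becomes fully distinguished — the join is lossy.
Dependency preservation: the restricted closure of {IJ} across the fragments never reaches {G}, so IJ → G cannot be enforced without a join — not preserved.

lossy and not dependency-preserving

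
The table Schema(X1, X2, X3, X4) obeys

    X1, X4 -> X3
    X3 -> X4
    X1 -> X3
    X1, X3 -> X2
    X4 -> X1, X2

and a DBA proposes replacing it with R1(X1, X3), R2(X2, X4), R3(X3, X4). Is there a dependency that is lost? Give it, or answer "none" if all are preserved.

X1, X4 → X3: restricted closure across fragments reaches X3.
X3 → X4 lies within R3.
X1 → X3 lies within R1.
X1, X3 → X2: restricted closure across fragments reaches X2.
X4 → X1, X2: restricted closure across fragments reaches X1, X2.
Every dependency is enforceable on the fragments, so the decomposition is dependency-preserving.

none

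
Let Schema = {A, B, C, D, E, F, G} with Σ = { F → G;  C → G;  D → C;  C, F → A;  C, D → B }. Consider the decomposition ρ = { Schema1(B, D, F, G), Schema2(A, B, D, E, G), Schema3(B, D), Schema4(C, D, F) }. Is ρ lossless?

Chase test. Columns are A, B, C, D, E, F, G; row i has aⱼ where attribute j ∈ Schemai, else bᵢⱼ.
Initial tableau (one row per fragment):
  row 1: b11 a2 b13 a4 b15 a6 a7
  row 2: a1 a2 b23 a4 a5 b26 a7
  row 3: b31 a2 b33 a4 b35 b36 b37
  row 4: b41 b42 a3 a4 b45 a6 b47
Rows 1 and 4 agree on F; apply F→G and equate their G entries.
Rows 1 and 2 agree on D; apply D→C and equate their C entries.
Rows 1 and 3 agree on D; apply D→C and equate their C entries.
Rows 1 and 4 agree on D; apply D→C and equate their C entries.
Rows 1 and 4 agree on C, F; apply C, F→A and equate their A entries.
Rows 1 and 4 agree on C, D; apply C, D→B and equate their B entries.
Rows 1 and 3 agree on C; apply C→G and equate their G entries.
No row becomes fully distinguished — the join is lossy.

No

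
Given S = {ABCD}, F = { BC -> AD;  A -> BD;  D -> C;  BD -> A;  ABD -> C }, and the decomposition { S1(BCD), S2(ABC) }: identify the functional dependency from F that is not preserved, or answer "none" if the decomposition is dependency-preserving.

none

BC → AD: restricted closure across fragments reaches AD.
A → BD: restricted closure across fragments reaches BD.
D → C lies within S1.
BD → A: restricted closure across fragments reaches A.
ABD → C: restricted closure across fragments reaches C.
Every dependency is enforceable on the fragments, so the decomposition is dependency-preserving.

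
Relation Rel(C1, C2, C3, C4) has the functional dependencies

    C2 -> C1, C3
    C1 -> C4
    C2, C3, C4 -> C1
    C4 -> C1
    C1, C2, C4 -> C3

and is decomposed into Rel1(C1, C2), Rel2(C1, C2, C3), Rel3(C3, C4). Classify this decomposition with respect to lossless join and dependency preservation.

Lossless test (chase): Rows 1 and 2 agree on C2; apply C2→C1, C3 and equate their C1, C3 entries. Rows 1 and 2 agree on C1; apply C1→C4 and equate their C4 entries. No row becomes fully distinguished — the join is lossy.
Dependency preservation: the restricted closure of {C1} across the fragments never reaches {C4}, so C1 → C4 cannot be enforced without a join — not preserved.

lossy and not dependency-preserving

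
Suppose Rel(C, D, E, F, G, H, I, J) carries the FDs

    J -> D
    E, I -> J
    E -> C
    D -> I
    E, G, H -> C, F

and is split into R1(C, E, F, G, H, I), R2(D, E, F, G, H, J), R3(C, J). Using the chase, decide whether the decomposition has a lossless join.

Chase test. Columns are C, D, E, F, G, H, I, J; row i has aⱼ where attribute j ∈ Ri, else bᵢⱼ.
Initial tableau (one row per fragment):
  row 1: a1 b12 a3 a4 a5 a6 a7 b18
  row 2: b21 a2 a3 a4 a5 a6 b27 a8
  row 3: a1 b32 b33 b34 b35 b36 b37 a8
Rows 2 and 3 agree on J; apply J→D and equate their D entries.
Rows 1 and 2 agree on E; apply E→C and equate their C entries.
Rows 2 and 3 agree on D; apply D→I and equate their I entries.
No row becomes fully distinguished — the join is lossy.

No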